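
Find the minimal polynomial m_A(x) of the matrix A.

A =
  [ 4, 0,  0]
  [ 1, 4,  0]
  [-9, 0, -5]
x^3 - 3*x^2 - 24*x + 80

The characteristic polynomial is χ_A(x) = (x - 4)^2*(x + 5), so the eigenvalues are known. The minimal polynomial is
  m_A(x) = Π_λ (x − λ)^{k_λ}
where k_λ is the size of the *largest* Jordan block for λ (equivalently, the smallest k with (A − λI)^k v = 0 for every generalised eigenvector v of λ).

  λ = -5: largest Jordan block has size 1, contributing (x + 5)
  λ = 4: largest Jordan block has size 2, contributing (x − 4)^2

So m_A(x) = (x - 4)^2*(x + 5) = x^3 - 3*x^2 - 24*x + 80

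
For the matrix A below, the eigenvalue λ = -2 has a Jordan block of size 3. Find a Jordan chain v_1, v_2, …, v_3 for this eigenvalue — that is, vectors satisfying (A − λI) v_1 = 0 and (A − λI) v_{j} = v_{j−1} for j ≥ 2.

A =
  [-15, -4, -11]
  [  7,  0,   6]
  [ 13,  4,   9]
A Jordan chain for λ = -2 of length 3:
v_1 = (-2, 1, 2)ᵀ
v_2 = (-13, 7, 13)ᵀ
v_3 = (1, 0, 0)ᵀ

Let N = A − (-2)·I. We want v_3 with N^3 v_3 = 0 but N^2 v_3 ≠ 0; then v_{j-1} := N · v_j for j = 3, …, 2.

Pick v_3 = (1, 0, 0)ᵀ.
Then v_2 = N · v_3 = (-13, 7, 13)ᵀ.
Then v_1 = N · v_2 = (-2, 1, 2)ᵀ.

Sanity check: (A − (-2)·I) v_1 = (0, 0, 0)ᵀ = 0. ✓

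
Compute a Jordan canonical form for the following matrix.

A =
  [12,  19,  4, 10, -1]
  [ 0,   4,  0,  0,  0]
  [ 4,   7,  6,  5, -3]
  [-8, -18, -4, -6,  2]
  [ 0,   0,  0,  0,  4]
J_2(4) ⊕ J_2(4) ⊕ J_1(4)

The characteristic polynomial is
  det(x·I − A) = x^5 - 20*x^4 + 160*x^3 - 640*x^2 + 1280*x - 1024 = (x - 4)^5

Eigenvalues and multiplicities (the geometric multiplicity of λ is n − rank(A − λI), which equals the number of Jordan blocks for λ):
  λ = 4: algebraic multiplicity = 5, geometric multiplicity = 3

Determining the block sizes for each eigenvalue:
  λ = 4: with am = 5 and gm = 3, the partition is not yet determined (e.g. several partitions of 5 into 3 parts exist). Let N = A − (4)·I. Computing rank(N^1) = 2, rank(N^2) = 0; the number of blocks of size ≥ j is rank(N^{j−1}) − rank(N^j), giving [3, 2]. So we have 2 block(s) of size 2, 1 block(s) of size 1 → block sizes [2, 2, 1]

Assembling the blocks gives a Jordan form
J =
  [4, 1, 0, 0, 0]
  [0, 4, 0, 0, 0]
  [0, 0, 4, 1, 0]
  [0, 0, 0, 4, 0]
  [0, 0, 0, 0, 4]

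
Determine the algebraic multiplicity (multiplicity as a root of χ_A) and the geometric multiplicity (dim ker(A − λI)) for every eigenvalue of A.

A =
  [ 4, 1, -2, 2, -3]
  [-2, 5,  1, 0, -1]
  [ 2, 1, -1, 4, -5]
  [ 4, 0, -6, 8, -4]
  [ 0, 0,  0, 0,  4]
λ = 4: alg = 5, geom = 3

Step 1 — factor the characteristic polynomial to read off the algebraic multiplicities:
  χ_A(x) = (x - 4)^5

Step 2 — compute geometric multiplicities via the rank-nullity identity g(λ) = n − rank(A − λI):
  rank(A − (4)·I) = 2, so dim ker(A − (4)·I) = n − 2 = 3

Summary:
  λ = 4: algebraic multiplicity = 5, geometric multiplicity = 3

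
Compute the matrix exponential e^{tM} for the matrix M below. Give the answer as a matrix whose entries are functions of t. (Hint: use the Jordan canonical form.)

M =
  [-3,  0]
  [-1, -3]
e^{tM} =
  [exp(-3*t), 0]
  [-t*exp(-3*t), exp(-3*t)]

Strategy: write M = P · J · P⁻¹ where J is a Jordan canonical form, so e^{tM} = P · e^{tJ} · P⁻¹, and e^{tJ} can be computed block-by-block.

M has Jordan form
J =
  [-3,  1]
  [ 0, -3]
(up to reordering of blocks).

Per-block formulas:
  For a 2×2 Jordan block J_2(-3): exp(t · J_2(-3)) = e^(-3t)·(I + t·N), where N is the 2×2 nilpotent shift.

After assembling e^{tJ} and conjugating by P, we get:

e^{tM} =
  [exp(-3*t), 0]
  [-t*exp(-3*t), exp(-3*t)]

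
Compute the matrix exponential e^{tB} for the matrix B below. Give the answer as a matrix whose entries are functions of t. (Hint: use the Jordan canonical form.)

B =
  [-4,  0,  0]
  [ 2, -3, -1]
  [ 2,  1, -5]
e^{tB} =
  [exp(-4*t), 0, 0]
  [2*t*exp(-4*t), t*exp(-4*t) + exp(-4*t), -t*exp(-4*t)]
  [2*t*exp(-4*t), t*exp(-4*t), -t*exp(-4*t) + exp(-4*t)]

Strategy: write B = P · J · P⁻¹ where J is a Jordan canonical form, so e^{tB} = P · e^{tJ} · P⁻¹, and e^{tJ} can be computed block-by-block.

B has Jordan form
J =
  [-4,  1,  0]
  [ 0, -4,  0]
  [ 0,  0, -4]
(up to reordering of blocks).

Per-block formulas:
  For a 1×1 block at λ = -4: exp(t · [-4]) = [e^(-4t)].
  For a 2×2 Jordan block J_2(-4): exp(t · J_2(-4)) = e^(-4t)·(I + t·N), where N is the 2×2 nilpotent shift.

After assembling e^{tJ} and conjugating by P, we get:

e^{tB} =
  [exp(-4*t), 0, 0]
  [2*t*exp(-4*t), t*exp(-4*t) + exp(-4*t), -t*exp(-4*t)]
  [2*t*exp(-4*t), t*exp(-4*t), -t*exp(-4*t) + exp(-4*t)]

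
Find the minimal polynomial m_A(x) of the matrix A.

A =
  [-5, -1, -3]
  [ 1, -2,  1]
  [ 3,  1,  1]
x^3 + 6*x^2 + 12*x + 8

The characteristic polynomial is χ_A(x) = (x + 2)^3, so the eigenvalues are known. The minimal polynomial is
  m_A(x) = Π_λ (x − λ)^{k_λ}
where k_λ is the size of the *largest* Jordan block for λ (equivalently, the smallest k with (A − λI)^k v = 0 for every generalised eigenvector v of λ).

  λ = -2: largest Jordan block has size 3, contributing (x + 2)^3

So m_A(x) = (x + 2)^3 = x^3 + 6*x^2 + 12*x + 8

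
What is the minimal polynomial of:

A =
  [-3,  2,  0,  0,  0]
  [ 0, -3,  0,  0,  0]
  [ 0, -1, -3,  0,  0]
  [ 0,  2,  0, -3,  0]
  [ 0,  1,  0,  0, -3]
x^2 + 6*x + 9

The characteristic polynomial is χ_A(x) = (x + 3)^5, so the eigenvalues are known. The minimal polynomial is
  m_A(x) = Π_λ (x − λ)^{k_λ}
where k_λ is the size of the *largest* Jordan block for λ (equivalently, the smallest k with (A − λI)^k v = 0 for every generalised eigenvector v of λ).

  λ = -3: largest Jordan block has size 2, contributing (x + 3)^2

So m_A(x) = (x + 3)^2 = x^2 + 6*x + 9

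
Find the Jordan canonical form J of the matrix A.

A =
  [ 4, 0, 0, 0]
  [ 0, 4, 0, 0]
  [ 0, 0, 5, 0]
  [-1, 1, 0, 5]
J_1(4) ⊕ J_1(4) ⊕ J_1(5) ⊕ J_1(5)

The characteristic polynomial is
  det(x·I − A) = x^4 - 18*x^3 + 121*x^2 - 360*x + 400 = (x - 5)^2*(x - 4)^2

Eigenvalues and multiplicities (the geometric multiplicity of λ is n − rank(A − λI), which equals the number of Jordan blocks for λ):
  λ = 4: algebraic multiplicity = 2, geometric multiplicity = 2
  λ = 5: algebraic multiplicity = 2, geometric multiplicity = 2

Determining the block sizes for each eigenvalue:
  λ = 4: gm = am = 2, so every block has size 1 → block sizes [1, 1]
  λ = 5: gm = am = 2, so every block has size 1 → block sizes [1, 1]

Assembling the blocks gives a Jordan form
J =
  [4, 0, 0, 0]
  [0, 4, 0, 0]
  [0, 0, 5, 0]
  [0, 0, 0, 5]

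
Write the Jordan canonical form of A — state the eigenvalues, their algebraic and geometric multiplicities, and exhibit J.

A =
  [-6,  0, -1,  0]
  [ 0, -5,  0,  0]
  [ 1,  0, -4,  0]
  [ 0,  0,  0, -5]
J_2(-5) ⊕ J_1(-5) ⊕ J_1(-5)

The characteristic polynomial is
  det(x·I − A) = x^4 + 20*x^3 + 150*x^2 + 500*x + 625 = (x + 5)^4

Eigenvalues and multiplicities (the geometric multiplicity of λ is n − rank(A − λI), which equals the number of Jordan blocks for λ):
  λ = -5: algebraic multiplicity = 4, geometric multiplicity = 3

Determining the block sizes for each eigenvalue:
  λ = -5: 3 blocks summing to 4 forces exactly one block of size 2 and the rest size 1 → block sizes [2, 1, 1]

Assembling the blocks gives a Jordan form
J =
  [-5,  1,  0,  0]
  [ 0, -5,  0,  0]
  [ 0,  0, -5,  0]
  [ 0,  0,  0, -5]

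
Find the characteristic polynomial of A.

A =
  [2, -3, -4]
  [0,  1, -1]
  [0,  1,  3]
x^3 - 6*x^2 + 12*x - 8

Expanding det(x·I − A) (e.g. by cofactor expansion or by noting that A is similar to its Jordan form J, which has the same characteristic polynomial as A) gives
  χ_A(x) = x^3 - 6*x^2 + 12*x - 8
which factors as (x - 2)^3. The eigenvalues (with algebraic multiplicities) are λ = 2 with multiplicity 3.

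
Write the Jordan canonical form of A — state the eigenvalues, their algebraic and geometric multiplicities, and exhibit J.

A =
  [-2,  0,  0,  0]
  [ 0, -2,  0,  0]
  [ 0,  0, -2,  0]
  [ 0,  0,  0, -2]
J_1(-2) ⊕ J_1(-2) ⊕ J_1(-2) ⊕ J_1(-2)

The characteristic polynomial is
  det(x·I − A) = x^4 + 8*x^3 + 24*x^2 + 32*x + 16 = (x + 2)^4

Eigenvalues and multiplicities (the geometric multiplicity of λ is n − rank(A − λI), which equals the number of Jordan blocks for λ):
  λ = -2: algebraic multiplicity = 4, geometric multiplicity = 4

Determining the block sizes for each eigenvalue:
  λ = -2: gm = am = 4, so every block has size 1 → block sizes [1, 1, 1, 1]

Assembling the blocks gives a Jordan form
J =
  [-2,  0,  0,  0]
  [ 0, -2,  0,  0]
  [ 0,  0, -2,  0]
  [ 0,  0,  0, -2]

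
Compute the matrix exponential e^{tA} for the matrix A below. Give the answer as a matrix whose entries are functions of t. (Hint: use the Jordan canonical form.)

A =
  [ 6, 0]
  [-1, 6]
e^{tA} =
  [exp(6*t), 0]
  [-t*exp(6*t), exp(6*t)]

Strategy: write A = P · J · P⁻¹ where J is a Jordan canonical form, so e^{tA} = P · e^{tJ} · P⁻¹, and e^{tJ} can be computed block-by-block.

A has Jordan form
J =
  [6, 1]
  [0, 6]
(up to reordering of blocks).

Per-block formulas:
  For a 2×2 Jordan block J_2(6): exp(t · J_2(6)) = e^(6t)·(I + t·N), where N is the 2×2 nilpotent shift.

After assembling e^{tJ} and conjugating by P, we get:

e^{tA} =
  [exp(6*t), 0]
  [-t*exp(6*t), exp(6*t)]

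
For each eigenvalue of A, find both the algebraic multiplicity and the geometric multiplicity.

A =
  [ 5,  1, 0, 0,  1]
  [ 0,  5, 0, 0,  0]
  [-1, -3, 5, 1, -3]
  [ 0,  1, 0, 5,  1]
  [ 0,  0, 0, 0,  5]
λ = 5: alg = 5, geom = 3

Step 1 — factor the characteristic polynomial to read off the algebraic multiplicities:
  χ_A(x) = (x - 5)^5

Step 2 — compute geometric multiplicities via the rank-nullity identity g(λ) = n − rank(A − λI):
  rank(A − (5)·I) = 2, so dim ker(A − (5)·I) = n − 2 = 3

Summary:
  λ = 5: algebraic multiplicity = 5, geometric multiplicity = 3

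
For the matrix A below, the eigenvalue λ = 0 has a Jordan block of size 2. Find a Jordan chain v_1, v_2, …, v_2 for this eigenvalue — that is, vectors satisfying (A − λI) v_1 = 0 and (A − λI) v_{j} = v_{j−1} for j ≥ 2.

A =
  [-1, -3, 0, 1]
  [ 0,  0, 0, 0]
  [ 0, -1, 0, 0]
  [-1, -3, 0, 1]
A Jordan chain for λ = 0 of length 2:
v_1 = (-1, 0, 0, -1)ᵀ
v_2 = (1, 0, 0, 0)ᵀ

Let N = A − (0)·I. We want v_2 with N^2 v_2 = 0 but N^1 v_2 ≠ 0; then v_{j-1} := N · v_j for j = 2, …, 2.

Pick v_2 = (1, 0, 0, 0)ᵀ.
Then v_1 = N · v_2 = (-1, 0, 0, -1)ᵀ.

Sanity check: (A − (0)·I) v_1 = (0, 0, 0, 0)ᵀ = 0. ✓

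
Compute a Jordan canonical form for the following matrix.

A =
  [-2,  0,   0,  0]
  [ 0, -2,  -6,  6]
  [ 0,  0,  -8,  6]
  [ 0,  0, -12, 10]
J_1(-2) ⊕ J_1(-2) ⊕ J_1(-2) ⊕ J_1(4)

The characteristic polynomial is
  det(x·I − A) = x^4 + 2*x^3 - 12*x^2 - 40*x - 32 = (x - 4)*(x + 2)^3

Eigenvalues and multiplicities (the geometric multiplicity of λ is n − rank(A − λI), which equals the number of Jordan blocks for λ):
  λ = -2: algebraic multiplicity = 3, geometric multiplicity = 3
  λ = 4: algebraic multiplicity = 1, geometric multiplicity = 1

Determining the block sizes for each eigenvalue:
  λ = -2: gm = am = 3, so every block has size 1 → block sizes [1, 1, 1]
  λ = 4: one block (gm = 1), so the single block has size am = 1 → block sizes [1]

Assembling the blocks gives a Jordan form
J =
  [-2,  0,  0, 0]
  [ 0, -2,  0, 0]
  [ 0,  0, -2, 0]
  [ 0,  0,  0, 4]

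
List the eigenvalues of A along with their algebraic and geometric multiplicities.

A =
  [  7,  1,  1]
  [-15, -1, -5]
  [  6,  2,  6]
λ = 4: alg = 3, geom = 2

Step 1 — factor the characteristic polynomial to read off the algebraic multiplicities:
  χ_A(x) = (x - 4)^3

Step 2 — compute geometric multiplicities via the rank-nullity identity g(λ) = n − rank(A − λI):
  rank(A − (4)·I) = 1, so dim ker(A − (4)·I) = n − 1 = 2

Summary:
  λ = 4: algebraic multiplicity = 3, geometric multiplicity = 2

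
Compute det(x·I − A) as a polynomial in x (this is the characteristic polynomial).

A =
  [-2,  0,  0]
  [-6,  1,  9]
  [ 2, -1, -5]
x^3 + 6*x^2 + 12*x + 8

Expanding det(x·I − A) (e.g. by cofactor expansion or by noting that A is similar to its Jordan form J, which has the same characteristic polynomial as A) gives
  χ_A(x) = x^3 + 6*x^2 + 12*x + 8
which factors as (x + 2)^3. The eigenvalues (with algebraic multiplicities) are λ = -2 with multiplicity 3.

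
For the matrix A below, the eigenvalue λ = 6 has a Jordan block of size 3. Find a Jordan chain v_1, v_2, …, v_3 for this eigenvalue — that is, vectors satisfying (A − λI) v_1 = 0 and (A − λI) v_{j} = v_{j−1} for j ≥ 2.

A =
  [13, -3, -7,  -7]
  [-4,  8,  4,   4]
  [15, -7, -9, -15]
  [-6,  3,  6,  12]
A Jordan chain for λ = 6 of length 3:
v_1 = (-2, 0, -2, 0)ᵀ
v_2 = (7, -4, 15, -6)ᵀ
v_3 = (1, 0, 0, 0)ᵀ

Let N = A − (6)·I. We want v_3 with N^3 v_3 = 0 but N^2 v_3 ≠ 0; then v_{j-1} := N · v_j for j = 3, …, 2.

Pick v_3 = (1, 0, 0, 0)ᵀ.
Then v_2 = N · v_3 = (7, -4, 15, -6)ᵀ.
Then v_1 = N · v_2 = (-2, 0, -2, 0)ᵀ.

Sanity check: (A − (6)·I) v_1 = (0, 0, 0, 0)ᵀ = 0. ✓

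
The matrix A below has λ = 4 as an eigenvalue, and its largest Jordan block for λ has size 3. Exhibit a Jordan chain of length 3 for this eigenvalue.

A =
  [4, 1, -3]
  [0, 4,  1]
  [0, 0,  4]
A Jordan chain for λ = 4 of length 3:
v_1 = (1, 0, 0)ᵀ
v_2 = (-3, 1, 0)ᵀ
v_3 = (0, 0, 1)ᵀ

Let N = A − (4)·I. We want v_3 with N^3 v_3 = 0 but N^2 v_3 ≠ 0; then v_{j-1} := N · v_j for j = 3, …, 2.

Pick v_3 = (0, 0, 1)ᵀ.
Then v_2 = N · v_3 = (-3, 1, 0)ᵀ.
Then v_1 = N · v_2 = (1, 0, 0)ᵀ.

Sanity check: (A − (4)·I) v_1 = (0, 0, 0)ᵀ = 0. ✓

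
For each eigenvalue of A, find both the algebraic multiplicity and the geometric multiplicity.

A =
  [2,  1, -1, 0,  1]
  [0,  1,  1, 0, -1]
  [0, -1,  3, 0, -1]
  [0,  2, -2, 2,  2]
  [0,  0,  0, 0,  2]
λ = 2: alg = 5, geom = 4

Step 1 — factor the characteristic polynomial to read off the algebraic multiplicities:
  χ_A(x) = (x - 2)^5

Step 2 — compute geometric multiplicities via the rank-nullity identity g(λ) = n − rank(A − λI):
  rank(A − (2)·I) = 1, so dim ker(A − (2)·I) = n − 1 = 4

Summary:
  λ = 2: algebraic multiplicity = 5, geometric multiplicity = 4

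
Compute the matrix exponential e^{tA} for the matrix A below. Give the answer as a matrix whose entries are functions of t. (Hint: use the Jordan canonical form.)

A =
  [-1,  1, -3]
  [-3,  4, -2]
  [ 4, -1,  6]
e^{tA} =
  [t^2*exp(3*t)/2 - 4*t*exp(3*t) + exp(3*t), t*exp(3*t), t^2*exp(3*t)/2 - 3*t*exp(3*t)]
  [t^2*exp(3*t)/2 - 3*t*exp(3*t), t*exp(3*t) + exp(3*t), t^2*exp(3*t)/2 - 2*t*exp(3*t)]
  [-t^2*exp(3*t)/2 + 4*t*exp(3*t), -t*exp(3*t), -t^2*exp(3*t)/2 + 3*t*exp(3*t) + exp(3*t)]

Strategy: write A = P · J · P⁻¹ where J is a Jordan canonical form, so e^{tA} = P · e^{tJ} · P⁻¹, and e^{tJ} can be computed block-by-block.

A has Jordan form
J =
  [3, 1, 0]
  [0, 3, 1]
  [0, 0, 3]
(up to reordering of blocks).

Per-block formulas:
  For a 3×3 Jordan block J_3(3): exp(t · J_3(3)) = e^(3t)·(I + t·N + (t^2/2)·N^2), where N is the 3×3 nilpotent shift.

After assembling e^{tJ} and conjugating by P, we get:

e^{tA} =
  [t^2*exp(3*t)/2 - 4*t*exp(3*t) + exp(3*t), t*exp(3*t), t^2*exp(3*t)/2 - 3*t*exp(3*t)]
  [t^2*exp(3*t)/2 - 3*t*exp(3*t), t*exp(3*t) + exp(3*t), t^2*exp(3*t)/2 - 2*t*exp(3*t)]
  [-t^2*exp(3*t)/2 + 4*t*exp(3*t), -t*exp(3*t), -t^2*exp(3*t)/2 + 3*t*exp(3*t) + exp(3*t)]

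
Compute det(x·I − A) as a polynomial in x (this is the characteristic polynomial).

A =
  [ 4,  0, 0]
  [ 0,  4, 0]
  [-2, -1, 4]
x^3 - 12*x^2 + 48*x - 64

Expanding det(x·I − A) (e.g. by cofactor expansion or by noting that A is similar to its Jordan form J, which has the same characteristic polynomial as A) gives
  χ_A(x) = x^3 - 12*x^2 + 48*x - 64
which factors as (x - 4)^3. The eigenvalues (with algebraic multiplicities) are λ = 4 with multiplicity 3.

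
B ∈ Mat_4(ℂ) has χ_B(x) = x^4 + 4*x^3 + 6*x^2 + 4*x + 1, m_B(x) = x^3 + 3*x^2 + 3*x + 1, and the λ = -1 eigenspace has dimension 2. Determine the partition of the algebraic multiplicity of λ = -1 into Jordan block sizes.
Block sizes for λ = -1: [3, 1]

Step 1 — from the characteristic polynomial, algebraic multiplicity of λ = -1 is 4. From dim ker(B − (-1)·I) = 2, there are exactly 2 Jordan blocks for λ = -1.
Step 2 — from the minimal polynomial, the factor (x + 1)^3 tells us the largest block for λ = -1 has size 3.
Step 3 — with total size 4, 2 blocks, and largest block 3, the block sizes (in nonincreasing order) are [3, 1].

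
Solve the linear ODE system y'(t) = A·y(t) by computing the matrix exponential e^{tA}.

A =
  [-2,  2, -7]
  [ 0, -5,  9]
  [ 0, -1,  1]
e^{tA} =
  [exp(-2*t), t^2*exp(-2*t)/2 + 2*t*exp(-2*t), -3*t^2*exp(-2*t)/2 - 7*t*exp(-2*t)]
  [0, -3*t*exp(-2*t) + exp(-2*t), 9*t*exp(-2*t)]
  [0, -t*exp(-2*t), 3*t*exp(-2*t) + exp(-2*t)]

Strategy: write A = P · J · P⁻¹ where J is a Jordan canonical form, so e^{tA} = P · e^{tJ} · P⁻¹, and e^{tJ} can be computed block-by-block.

A has Jordan form
J =
  [-2,  1,  0]
  [ 0, -2,  1]
  [ 0,  0, -2]
(up to reordering of blocks).

Per-block formulas:
  For a 3×3 Jordan block J_3(-2): exp(t · J_3(-2)) = e^(-2t)·(I + t·N + (t^2/2)·N^2), where N is the 3×3 nilpotent shift.

After assembling e^{tJ} and conjugating by P, we get:

e^{tA} =
  [exp(-2*t), t^2*exp(-2*t)/2 + 2*t*exp(-2*t), -3*t^2*exp(-2*t)/2 - 7*t*exp(-2*t)]
  [0, -3*t*exp(-2*t) + exp(-2*t), 9*t*exp(-2*t)]
  [0, -t*exp(-2*t), 3*t*exp(-2*t) + exp(-2*t)]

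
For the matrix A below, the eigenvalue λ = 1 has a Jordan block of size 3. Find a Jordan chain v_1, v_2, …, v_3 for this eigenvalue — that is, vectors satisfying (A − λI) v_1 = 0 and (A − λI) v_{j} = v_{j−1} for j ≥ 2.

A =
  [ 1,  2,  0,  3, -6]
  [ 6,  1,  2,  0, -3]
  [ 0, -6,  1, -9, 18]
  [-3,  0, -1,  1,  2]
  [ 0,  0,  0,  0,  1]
A Jordan chain for λ = 1 of length 3:
v_1 = (3, 0, -9, 0, 0)ᵀ
v_2 = (0, 6, 0, -3, 0)ᵀ
v_3 = (1, 0, 0, 0, 0)ᵀ

Let N = A − (1)·I. We want v_3 with N^3 v_3 = 0 but N^2 v_3 ≠ 0; then v_{j-1} := N · v_j for j = 3, …, 2.

Pick v_3 = (1, 0, 0, 0, 0)ᵀ.
Then v_2 = N · v_3 = (0, 6, 0, -3, 0)ᵀ.
Then v_1 = N · v_2 = (3, 0, -9, 0, 0)ᵀ.

Sanity check: (A − (1)·I) v_1 = (0, 0, 0, 0, 0)ᵀ = 0. ✓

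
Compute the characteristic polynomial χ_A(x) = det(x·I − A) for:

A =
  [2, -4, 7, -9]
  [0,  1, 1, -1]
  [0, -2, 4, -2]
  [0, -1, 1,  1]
x^4 - 8*x^3 + 24*x^2 - 32*x + 16

Expanding det(x·I − A) (e.g. by cofactor expansion or by noting that A is similar to its Jordan form J, which has the same characteristic polynomial as A) gives
  χ_A(x) = x^4 - 8*x^3 + 24*x^2 - 32*x + 16
which factors as (x - 2)^4. The eigenvalues (with algebraic multiplicities) are λ = 2 with multiplicity 4.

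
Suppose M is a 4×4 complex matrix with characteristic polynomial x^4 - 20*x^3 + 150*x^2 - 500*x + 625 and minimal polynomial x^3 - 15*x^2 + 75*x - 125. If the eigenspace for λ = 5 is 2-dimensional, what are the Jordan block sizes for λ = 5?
Block sizes for λ = 5: [3, 1]

Step 1 — from the characteristic polynomial, algebraic multiplicity of λ = 5 is 4. From dim ker(M − (5)·I) = 2, there are exactly 2 Jordan blocks for λ = 5.
Step 2 — from the minimal polynomial, the factor (x − 5)^3 tells us the largest block for λ = 5 has size 3.
Step 3 — with total size 4, 2 blocks, and largest block 3, the block sizes (in nonincreasing order) are [3, 1].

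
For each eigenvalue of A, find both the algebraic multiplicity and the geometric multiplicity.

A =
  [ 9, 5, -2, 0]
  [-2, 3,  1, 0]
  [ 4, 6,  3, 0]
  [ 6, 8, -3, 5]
λ = 5: alg = 4, geom = 2

Step 1 — factor the characteristic polynomial to read off the algebraic multiplicities:
  χ_A(x) = (x - 5)^4

Step 2 — compute geometric multiplicities via the rank-nullity identity g(λ) = n − rank(A − λI):
  rank(A − (5)·I) = 2, so dim ker(A − (5)·I) = n − 2 = 2

Summary:
  λ = 5: algebraic multiplicity = 4, geometric multiplicity = 2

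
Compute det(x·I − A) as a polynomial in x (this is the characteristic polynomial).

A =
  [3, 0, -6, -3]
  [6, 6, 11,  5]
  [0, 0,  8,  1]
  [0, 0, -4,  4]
x^4 - 21*x^3 + 162*x^2 - 540*x + 648

Expanding det(x·I − A) (e.g. by cofactor expansion or by noting that A is similar to its Jordan form J, which has the same characteristic polynomial as A) gives
  χ_A(x) = x^4 - 21*x^3 + 162*x^2 - 540*x + 648
which factors as (x - 6)^3*(x - 3). The eigenvalues (with algebraic multiplicities) are λ = 3 with multiplicity 1, λ = 6 with multiplicity 3.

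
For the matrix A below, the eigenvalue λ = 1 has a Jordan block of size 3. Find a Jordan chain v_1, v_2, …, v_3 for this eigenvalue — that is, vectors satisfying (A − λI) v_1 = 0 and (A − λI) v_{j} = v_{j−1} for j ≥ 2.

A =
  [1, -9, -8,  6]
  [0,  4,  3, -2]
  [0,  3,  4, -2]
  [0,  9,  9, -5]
A Jordan chain for λ = 1 of length 3:
v_1 = (3, 0, 0, 0)ᵀ
v_2 = (-9, 3, 3, 9)ᵀ
v_3 = (0, 1, 0, 0)ᵀ

Let N = A − (1)·I. We want v_3 with N^3 v_3 = 0 but N^2 v_3 ≠ 0; then v_{j-1} := N · v_j for j = 3, …, 2.

Pick v_3 = (0, 1, 0, 0)ᵀ.
Then v_2 = N · v_3 = (-9, 3, 3, 9)ᵀ.
Then v_1 = N · v_2 = (3, 0, 0, 0)ᵀ.

Sanity check: (A − (1)·I) v_1 = (0, 0, 0, 0)ᵀ = 0. ✓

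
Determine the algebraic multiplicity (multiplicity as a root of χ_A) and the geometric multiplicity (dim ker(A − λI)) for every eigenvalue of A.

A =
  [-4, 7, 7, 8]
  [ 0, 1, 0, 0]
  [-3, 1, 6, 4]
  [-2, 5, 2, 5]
λ = 1: alg = 2, geom = 1; λ = 3: alg = 2, geom = 1

Step 1 — factor the characteristic polynomial to read off the algebraic multiplicities:
  χ_A(x) = (x - 3)^2*(x - 1)^2

Step 2 — compute geometric multiplicities via the rank-nullity identity g(λ) = n − rank(A − λI):
  rank(A − (1)·I) = 3, so dim ker(A − (1)·I) = n − 3 = 1
  rank(A − (3)·I) = 3, so dim ker(A − (3)·I) = n − 3 = 1

Summary:
  λ = 1: algebraic multiplicity = 2, geometric multiplicity = 1
  λ = 3: algebraic multiplicity = 2, geometric multiplicity = 1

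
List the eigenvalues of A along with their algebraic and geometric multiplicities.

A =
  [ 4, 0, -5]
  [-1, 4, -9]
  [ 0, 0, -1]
λ = -1: alg = 1, geom = 1; λ = 4: alg = 2, geom = 1

Step 1 — factor the characteristic polynomial to read off the algebraic multiplicities:
  χ_A(x) = (x - 4)^2*(x + 1)

Step 2 — compute geometric multiplicities via the rank-nullity identity g(λ) = n − rank(A − λI):
  rank(A − (-1)·I) = 2, so dim ker(A − (-1)·I) = n − 2 = 1
  rank(A − (4)·I) = 2, so dim ker(A − (4)·I) = n − 2 = 1

Summary:
  λ = -1: algebraic multiplicity = 1, geometric multiplicity = 1
  λ = 4: algebraic multiplicity = 2, geometric multiplicity = 1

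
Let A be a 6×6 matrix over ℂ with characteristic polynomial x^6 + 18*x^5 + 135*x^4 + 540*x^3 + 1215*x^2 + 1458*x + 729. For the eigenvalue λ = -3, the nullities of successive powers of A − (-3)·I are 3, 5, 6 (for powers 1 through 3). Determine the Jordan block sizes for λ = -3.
Block sizes for λ = -3: [3, 2, 1]

From the dimensions of kernels of powers, the number of Jordan blocks of size at least j is d_j − d_{j−1} where d_j = dim ker(N^j) (with d_0 = 0). Computing the differences gives [3, 2, 1].
The number of blocks of size exactly k is (#blocks of size ≥ k) − (#blocks of size ≥ k + 1), so the partition is: 1 block(s) of size 1, 1 block(s) of size 2, 1 block(s) of size 3.
In nonincreasing order the block sizes are [3, 2, 1].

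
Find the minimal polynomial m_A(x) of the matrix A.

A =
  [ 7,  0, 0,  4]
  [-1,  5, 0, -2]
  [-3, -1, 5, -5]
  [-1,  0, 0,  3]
x^2 - 10*x + 25

The characteristic polynomial is χ_A(x) = (x - 5)^4, so the eigenvalues are known. The minimal polynomial is
  m_A(x) = Π_λ (x − λ)^{k_λ}
where k_λ is the size of the *largest* Jordan block for λ (equivalently, the smallest k with (A − λI)^k v = 0 for every generalised eigenvector v of λ).

  λ = 5: largest Jordan block has size 2, contributing (x − 5)^2

So m_A(x) = (x - 5)^2 = x^2 - 10*x + 25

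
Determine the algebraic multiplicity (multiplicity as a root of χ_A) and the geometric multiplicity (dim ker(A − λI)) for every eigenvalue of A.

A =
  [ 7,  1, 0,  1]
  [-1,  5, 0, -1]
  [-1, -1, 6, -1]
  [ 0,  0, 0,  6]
λ = 6: alg = 4, geom = 3

Step 1 — factor the characteristic polynomial to read off the algebraic multiplicities:
  χ_A(x) = (x - 6)^4

Step 2 — compute geometric multiplicities via the rank-nullity identity g(λ) = n − rank(A − λI):
  rank(A − (6)·I) = 1, so dim ker(A − (6)·I) = n − 1 = 3

Summary:
  λ = 6: algebraic multiplicity = 4, geometric multiplicity = 3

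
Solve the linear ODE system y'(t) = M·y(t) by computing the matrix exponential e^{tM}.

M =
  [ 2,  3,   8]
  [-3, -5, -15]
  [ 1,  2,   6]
e^{tM} =
  [t*exp(t) + exp(t), t^2*exp(t)/2 + 3*t*exp(t), 3*t^2*exp(t)/2 + 8*t*exp(t)]
  [-3*t*exp(t), -3*t^2*exp(t)/2 - 6*t*exp(t) + exp(t), -9*t^2*exp(t)/2 - 15*t*exp(t)]
  [t*exp(t), t^2*exp(t)/2 + 2*t*exp(t), 3*t^2*exp(t)/2 + 5*t*exp(t) + exp(t)]

Strategy: write M = P · J · P⁻¹ where J is a Jordan canonical form, so e^{tM} = P · e^{tJ} · P⁻¹, and e^{tJ} can be computed block-by-block.

M has Jordan form
J =
  [1, 1, 0]
  [0, 1, 1]
  [0, 0, 1]
(up to reordering of blocks).

Per-block formulas:
  For a 3×3 Jordan block J_3(1): exp(t · J_3(1)) = e^(1t)·(I + t·N + (t^2/2)·N^2), where N is the 3×3 nilpotent shift.

After assembling e^{tJ} and conjugating by P, we get:

e^{tM} =
  [t*exp(t) + exp(t), t^2*exp(t)/2 + 3*t*exp(t), 3*t^2*exp(t)/2 + 8*t*exp(t)]
  [-3*t*exp(t), -3*t^2*exp(t)/2 - 6*t*exp(t) + exp(t), -9*t^2*exp(t)/2 - 15*t*exp(t)]
  [t*exp(t), t^2*exp(t)/2 + 2*t*exp(t), 3*t^2*exp(t)/2 + 5*t*exp(t) + exp(t)]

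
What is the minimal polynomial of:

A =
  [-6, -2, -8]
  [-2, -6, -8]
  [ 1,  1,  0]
x^2 + 8*x + 16

The characteristic polynomial is χ_A(x) = (x + 4)^3, so the eigenvalues are known. The minimal polynomial is
  m_A(x) = Π_λ (x − λ)^{k_λ}
where k_λ is the size of the *largest* Jordan block for λ (equivalently, the smallest k with (A − λI)^k v = 0 for every generalised eigenvector v of λ).

  λ = -4: largest Jordan block has size 2, contributing (x + 4)^2

So m_A(x) = (x + 4)^2 = x^2 + 8*x + 16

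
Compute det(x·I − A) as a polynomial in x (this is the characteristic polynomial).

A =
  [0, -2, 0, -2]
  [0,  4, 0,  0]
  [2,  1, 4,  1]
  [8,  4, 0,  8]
x^4 - 16*x^3 + 96*x^2 - 256*x + 256

Expanding det(x·I − A) (e.g. by cofactor expansion or by noting that A is similar to its Jordan form J, which has the same characteristic polynomial as A) gives
  χ_A(x) = x^4 - 16*x^3 + 96*x^2 - 256*x + 256
which factors as (x - 4)^4. The eigenvalues (with algebraic multiplicities) are λ = 4 with multiplicity 4.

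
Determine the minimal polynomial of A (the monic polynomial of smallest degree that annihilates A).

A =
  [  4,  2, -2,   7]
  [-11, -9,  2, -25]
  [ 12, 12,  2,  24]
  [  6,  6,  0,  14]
x^3 - 9*x^2 + 24*x - 20

The characteristic polynomial is χ_A(x) = (x - 5)*(x - 2)^3, so the eigenvalues are known. The minimal polynomial is
  m_A(x) = Π_λ (x − λ)^{k_λ}
where k_λ is the size of the *largest* Jordan block for λ (equivalently, the smallest k with (A − λI)^k v = 0 for every generalised eigenvector v of λ).

  λ = 2: largest Jordan block has size 2, contributing (x − 2)^2
  λ = 5: largest Jordan block has size 1, contributing (x − 5)

So m_A(x) = (x - 5)*(x - 2)^2 = x^3 - 9*x^2 + 24*x - 20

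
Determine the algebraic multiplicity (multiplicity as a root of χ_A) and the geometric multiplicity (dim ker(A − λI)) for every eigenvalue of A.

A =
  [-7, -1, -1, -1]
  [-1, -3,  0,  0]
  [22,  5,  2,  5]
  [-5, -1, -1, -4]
λ = -3: alg = 4, geom = 2

Step 1 — factor the characteristic polynomial to read off the algebraic multiplicities:
  χ_A(x) = (x + 3)^4

Step 2 — compute geometric multiplicities via the rank-nullity identity g(λ) = n − rank(A − λI):
  rank(A − (-3)·I) = 2, so dim ker(A − (-3)·I) = n − 2 = 2

Summary:
  λ = -3: algebraic multiplicity = 4, geometric multiplicity = 2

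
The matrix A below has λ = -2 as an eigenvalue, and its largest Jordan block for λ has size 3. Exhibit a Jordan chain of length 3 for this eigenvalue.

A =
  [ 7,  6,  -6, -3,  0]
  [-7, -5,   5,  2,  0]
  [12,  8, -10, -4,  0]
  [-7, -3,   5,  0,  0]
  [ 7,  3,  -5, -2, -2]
A Jordan chain for λ = -2 of length 3:
v_1 = (-12, 4, -16, 4, -4)ᵀ
v_2 = (9, -7, 12, -7, 7)ᵀ
v_3 = (1, 0, 0, 0, 0)ᵀ

Let N = A − (-2)·I. We want v_3 with N^3 v_3 = 0 but N^2 v_3 ≠ 0; then v_{j-1} := N · v_j for j = 3, …, 2.

Pick v_3 = (1, 0, 0, 0, 0)ᵀ.
Then v_2 = N · v_3 = (9, -7, 12, -7, 7)ᵀ.
Then v_1 = N · v_2 = (-12, 4, -16, 4, -4)ᵀ.

Sanity check: (A − (-2)·I) v_1 = (0, 0, 0, 0, 0)ᵀ = 0. ✓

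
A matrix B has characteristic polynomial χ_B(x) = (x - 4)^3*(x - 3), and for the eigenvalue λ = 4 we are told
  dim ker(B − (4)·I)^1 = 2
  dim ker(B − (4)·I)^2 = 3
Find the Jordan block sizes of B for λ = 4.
Block sizes for λ = 4: [2, 1]

From the dimensions of kernels of powers, the number of Jordan blocks of size at least j is d_j − d_{j−1} where d_j = dim ker(N^j) (with d_0 = 0). Computing the differences gives [2, 1].
The number of blocks of size exactly k is (#blocks of size ≥ k) − (#blocks of size ≥ k + 1), so the partition is: 1 block(s) of size 1, 1 block(s) of size 2.
In nonincreasing order the block sizes are [2, 1].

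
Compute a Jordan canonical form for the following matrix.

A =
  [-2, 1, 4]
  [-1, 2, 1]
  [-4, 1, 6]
J_3(2)

The characteristic polynomial is
  det(x·I − A) = x^3 - 6*x^2 + 12*x - 8 = (x - 2)^3

Eigenvalues and multiplicities (the geometric multiplicity of λ is n − rank(A − λI), which equals the number of Jordan blocks for λ):
  λ = 2: algebraic multiplicity = 3, geometric multiplicity = 1

Determining the block sizes for each eigenvalue:
  λ = 2: one block (gm = 1), so the single block has size am = 3 → block sizes [3]

Assembling the blocks gives a Jordan form
J =
  [2, 1, 0]
  [0, 2, 1]
  [0, 0, 2]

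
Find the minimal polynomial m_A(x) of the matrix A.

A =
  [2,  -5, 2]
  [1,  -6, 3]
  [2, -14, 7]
x^3 - 3*x^2 + 3*x - 1

The characteristic polynomial is χ_A(x) = (x - 1)^3, so the eigenvalues are known. The minimal polynomial is
  m_A(x) = Π_λ (x − λ)^{k_λ}
where k_λ is the size of the *largest* Jordan block for λ (equivalently, the smallest k with (A − λI)^k v = 0 for every generalised eigenvector v of λ).

  λ = 1: largest Jordan block has size 3, contributing (x − 1)^3

So m_A(x) = (x - 1)^3 = x^3 - 3*x^2 + 3*x - 1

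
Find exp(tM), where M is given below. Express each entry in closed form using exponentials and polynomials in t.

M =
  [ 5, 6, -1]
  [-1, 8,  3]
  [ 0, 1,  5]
e^{tM} =
  [-5*t^2*exp(6*t)/2 - t*exp(6*t) + exp(6*t), 5*t^2*exp(6*t)/2 + 6*t*exp(6*t), 10*t^2*exp(6*t) - t*exp(6*t)]
  [-t^2*exp(6*t)/2 - t*exp(6*t), t^2*exp(6*t)/2 + 2*t*exp(6*t) + exp(6*t), 2*t^2*exp(6*t) + 3*t*exp(6*t)]
  [-t^2*exp(6*t)/2, t^2*exp(6*t)/2 + t*exp(6*t), 2*t^2*exp(6*t) - t*exp(6*t) + exp(6*t)]

Strategy: write M = P · J · P⁻¹ where J is a Jordan canonical form, so e^{tM} = P · e^{tJ} · P⁻¹, and e^{tJ} can be computed block-by-block.

M has Jordan form
J =
  [6, 1, 0]
  [0, 6, 1]
  [0, 0, 6]
(up to reordering of blocks).

Per-block formulas:
  For a 3×3 Jordan block J_3(6): exp(t · J_3(6)) = e^(6t)·(I + t·N + (t^2/2)·N^2), where N is the 3×3 nilpotent shift.

After assembling e^{tJ} and conjugating by P, we get:

e^{tM} =
  [-5*t^2*exp(6*t)/2 - t*exp(6*t) + exp(6*t), 5*t^2*exp(6*t)/2 + 6*t*exp(6*t), 10*t^2*exp(6*t) - t*exp(6*t)]
  [-t^2*exp(6*t)/2 - t*exp(6*t), t^2*exp(6*t)/2 + 2*t*exp(6*t) + exp(6*t), 2*t^2*exp(6*t) + 3*t*exp(6*t)]
  [-t^2*exp(6*t)/2, t^2*exp(6*t)/2 + t*exp(6*t), 2*t^2*exp(6*t) - t*exp(6*t) + exp(6*t)]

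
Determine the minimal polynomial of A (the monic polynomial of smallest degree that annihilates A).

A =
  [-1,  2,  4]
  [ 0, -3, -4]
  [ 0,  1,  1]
x^2 + 2*x + 1

The characteristic polynomial is χ_A(x) = (x + 1)^3, so the eigenvalues are known. The minimal polynomial is
  m_A(x) = Π_λ (x − λ)^{k_λ}
where k_λ is the size of the *largest* Jordan block for λ (equivalently, the smallest k with (A − λI)^k v = 0 for every generalised eigenvector v of λ).

  λ = -1: largest Jordan block has size 2, contributing (x + 1)^2

So m_A(x) = (x + 1)^2 = x^2 + 2*x + 1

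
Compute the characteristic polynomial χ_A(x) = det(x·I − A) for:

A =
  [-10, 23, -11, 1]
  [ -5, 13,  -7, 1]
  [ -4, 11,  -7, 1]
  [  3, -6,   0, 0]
x^4 + 4*x^3

Expanding det(x·I − A) (e.g. by cofactor expansion or by noting that A is similar to its Jordan form J, which has the same characteristic polynomial as A) gives
  χ_A(x) = x^4 + 4*x^3
which factors as x^3*(x + 4). The eigenvalues (with algebraic multiplicities) are λ = -4 with multiplicity 1, λ = 0 with multiplicity 3.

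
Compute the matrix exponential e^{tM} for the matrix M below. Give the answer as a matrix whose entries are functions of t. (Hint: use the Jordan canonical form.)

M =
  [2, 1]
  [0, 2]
e^{tM} =
  [exp(2*t), t*exp(2*t)]
  [0, exp(2*t)]

Strategy: write M = P · J · P⁻¹ where J is a Jordan canonical form, so e^{tM} = P · e^{tJ} · P⁻¹, and e^{tJ} can be computed block-by-block.

M has Jordan form
J =
  [2, 1]
  [0, 2]
(up to reordering of blocks).

Per-block formulas:
  For a 2×2 Jordan block J_2(2): exp(t · J_2(2)) = e^(2t)·(I + t·N), where N is the 2×2 nilpotent shift.

After assembling e^{tJ} and conjugating by P, we get:

e^{tM} =
  [exp(2*t), t*exp(2*t)]
  [0, exp(2*t)]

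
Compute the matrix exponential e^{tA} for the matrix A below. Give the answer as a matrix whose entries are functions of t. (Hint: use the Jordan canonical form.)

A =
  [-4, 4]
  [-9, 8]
e^{tA} =
  [-6*t*exp(2*t) + exp(2*t), 4*t*exp(2*t)]
  [-9*t*exp(2*t), 6*t*exp(2*t) + exp(2*t)]

Strategy: write A = P · J · P⁻¹ where J is a Jordan canonical form, so e^{tA} = P · e^{tJ} · P⁻¹, and e^{tJ} can be computed block-by-block.

A has Jordan form
J =
  [2, 1]
  [0, 2]
(up to reordering of blocks).

Per-block formulas:
  For a 2×2 Jordan block J_2(2): exp(t · J_2(2)) = e^(2t)·(I + t·N), where N is the 2×2 nilpotent shift.

After assembling e^{tJ} and conjugating by P, we get:

e^{tA} =
  [-6*t*exp(2*t) + exp(2*t), 4*t*exp(2*t)]
  [-9*t*exp(2*t), 6*t*exp(2*t) + exp(2*t)]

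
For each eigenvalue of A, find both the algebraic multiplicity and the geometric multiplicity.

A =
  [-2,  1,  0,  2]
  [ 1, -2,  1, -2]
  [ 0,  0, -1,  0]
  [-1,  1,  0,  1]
λ = -1: alg = 4, geom = 2

Step 1 — factor the characteristic polynomial to read off the algebraic multiplicities:
  χ_A(x) = (x + 1)^4

Step 2 — compute geometric multiplicities via the rank-nullity identity g(λ) = n − rank(A − λI):
  rank(A − (-1)·I) = 2, so dim ker(A − (-1)·I) = n − 2 = 2

Summary:
  λ = -1: algebraic multiplicity = 4, geometric multiplicity = 2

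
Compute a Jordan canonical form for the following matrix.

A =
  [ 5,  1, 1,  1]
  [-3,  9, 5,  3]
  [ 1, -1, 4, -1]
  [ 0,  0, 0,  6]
J_3(6) ⊕ J_1(6)

The characteristic polynomial is
  det(x·I − A) = x^4 - 24*x^3 + 216*x^2 - 864*x + 1296 = (x - 6)^4

Eigenvalues and multiplicities (the geometric multiplicity of λ is n − rank(A − λI), which equals the number of Jordan blocks for λ):
  λ = 6: algebraic multiplicity = 4, geometric multiplicity = 2

Determining the block sizes for each eigenvalue:
  λ = 6: with am = 4 and gm = 2, the partition is not yet determined (e.g. several partitions of 4 into 2 parts exist). Let N = A − (6)·I. Computing rank(N^1) = 2, rank(N^2) = 1, rank(N^3) = 0; the number of blocks of size ≥ j is rank(N^{j−1}) − rank(N^j), giving [2, 1, 1]. So we have 1 block(s) of size 3, 1 block(s) of size 1 → block sizes [3, 1]

Assembling the blocks gives a Jordan form
J =
  [6, 1, 0, 0]
  [0, 6, 1, 0]
  [0, 0, 6, 0]
  [0, 0, 0, 6]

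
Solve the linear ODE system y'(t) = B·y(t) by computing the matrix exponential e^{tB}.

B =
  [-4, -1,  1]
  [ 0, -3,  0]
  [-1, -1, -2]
e^{tB} =
  [-t*exp(-3*t) + exp(-3*t), -t*exp(-3*t), t*exp(-3*t)]
  [0, exp(-3*t), 0]
  [-t*exp(-3*t), -t*exp(-3*t), t*exp(-3*t) + exp(-3*t)]

Strategy: write B = P · J · P⁻¹ where J is a Jordan canonical form, so e^{tB} = P · e^{tJ} · P⁻¹, and e^{tJ} can be computed block-by-block.

B has Jordan form
J =
  [-3,  1,  0]
  [ 0, -3,  0]
  [ 0,  0, -3]
(up to reordering of blocks).

Per-block formulas:
  For a 2×2 Jordan block J_2(-3): exp(t · J_2(-3)) = e^(-3t)·(I + t·N), where N is the 2×2 nilpotent shift.
  For a 1×1 block at λ = -3: exp(t · [-3]) = [e^(-3t)].

After assembling e^{tJ} and conjugating by P, we get:

e^{tB} =
  [-t*exp(-3*t) + exp(-3*t), -t*exp(-3*t), t*exp(-3*t)]
  [0, exp(-3*t), 0]
  [-t*exp(-3*t), -t*exp(-3*t), t*exp(-3*t) + exp(-3*t)]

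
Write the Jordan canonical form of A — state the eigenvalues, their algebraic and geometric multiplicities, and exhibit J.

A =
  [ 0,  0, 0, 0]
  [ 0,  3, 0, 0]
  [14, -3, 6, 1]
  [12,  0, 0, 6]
J_1(0) ⊕ J_1(3) ⊕ J_2(6)

The characteristic polynomial is
  det(x·I − A) = x^4 - 15*x^3 + 72*x^2 - 108*x = x*(x - 6)^2*(x - 3)

Eigenvalues and multiplicities (the geometric multiplicity of λ is n − rank(A − λI), which equals the number of Jordan blocks for λ):
  λ = 0: algebraic multiplicity = 1, geometric multiplicity = 1
  λ = 3: algebraic multiplicity = 1, geometric multiplicity = 1
  λ = 6: algebraic multiplicity = 2, geometric multiplicity = 1

Determining the block sizes for each eigenvalue:
  λ = 0: one block (gm = 1), so the single block has size am = 1 → block sizes [1]
  λ = 3: one block (gm = 1), so the single block has size am = 1 → block sizes [1]
  λ = 6: one block (gm = 1), so the single block has size am = 2 → block sizes [2]

Assembling the blocks gives a Jordan form
J =
  [0, 0, 0, 0]
  [0, 3, 0, 0]
  [0, 0, 6, 1]
  [0, 0, 0, 6]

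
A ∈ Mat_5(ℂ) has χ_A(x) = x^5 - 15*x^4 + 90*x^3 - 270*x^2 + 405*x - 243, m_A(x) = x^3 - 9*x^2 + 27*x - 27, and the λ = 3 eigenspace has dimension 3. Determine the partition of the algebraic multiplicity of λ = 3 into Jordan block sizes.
Block sizes for λ = 3: [3, 1, 1]

Step 1 — from the characteristic polynomial, algebraic multiplicity of λ = 3 is 5. From dim ker(A − (3)·I) = 3, there are exactly 3 Jordan blocks for λ = 3.
Step 2 — from the minimal polynomial, the factor (x − 3)^3 tells us the largest block for λ = 3 has size 3.
Step 3 — with total size 5, 3 blocks, and largest block 3, the block sizes (in nonincreasing order) are [3, 1, 1].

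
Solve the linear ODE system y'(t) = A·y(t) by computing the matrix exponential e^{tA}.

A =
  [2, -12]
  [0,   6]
e^{tA} =
  [exp(2*t), -3*exp(6*t) + 3*exp(2*t)]
  [0, exp(6*t)]

Strategy: write A = P · J · P⁻¹ where J is a Jordan canonical form, so e^{tA} = P · e^{tJ} · P⁻¹, and e^{tJ} can be computed block-by-block.

A has Jordan form
J =
  [2, 0]
  [0, 6]
(up to reordering of blocks).

Per-block formulas:
  For a 1×1 block at λ = 6: exp(t · [6]) = [e^(6t)].
  For a 1×1 block at λ = 2: exp(t · [2]) = [e^(2t)].

After assembling e^{tJ} and conjugating by P, we get:

e^{tA} =
  [exp(2*t), -3*exp(6*t) + 3*exp(2*t)]
  [0, exp(6*t)]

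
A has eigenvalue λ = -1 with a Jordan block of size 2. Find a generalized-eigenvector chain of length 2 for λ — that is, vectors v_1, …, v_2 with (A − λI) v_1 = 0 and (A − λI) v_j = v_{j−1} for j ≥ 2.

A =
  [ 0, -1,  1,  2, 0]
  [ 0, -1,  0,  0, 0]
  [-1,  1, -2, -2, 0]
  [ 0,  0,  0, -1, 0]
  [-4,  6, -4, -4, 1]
A Jordan chain for λ = -1 of length 2:
v_1 = (1, 0, -1, 0, 0)ᵀ
v_2 = (3, 2, 0, 0, 0)ᵀ

Let N = A − (-1)·I. We want v_2 with N^2 v_2 = 0 but N^1 v_2 ≠ 0; then v_{j-1} := N · v_j for j = 2, …, 2.

Pick v_2 = (3, 2, 0, 0, 0)ᵀ.
Then v_1 = N · v_2 = (1, 0, -1, 0, 0)ᵀ.

Sanity check: (A − (-1)·I) v_1 = (0, 0, 0, 0, 0)ᵀ = 0. ✓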